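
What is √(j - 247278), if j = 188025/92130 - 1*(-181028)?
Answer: I*√2499148875030/6142 ≈ 257.39*I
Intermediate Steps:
j = 1111886511/6142 (j = 188025*(1/92130) + 181028 = 12535/6142 + 181028 = 1111886511/6142 ≈ 1.8103e+5)
√(j - 247278) = √(1111886511/6142 - 247278) = √(-406894965/6142) = I*√2499148875030/6142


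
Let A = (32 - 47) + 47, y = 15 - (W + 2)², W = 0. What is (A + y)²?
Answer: 1849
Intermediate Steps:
y = 11 (y = 15 - (0 + 2)² = 15 - 1*2² = 15 - 1*4 = 15 - 4 = 11)
A = 32 (A = -15 + 47 = 32)
(A + y)² = (32 + 11)² = 43² = 1849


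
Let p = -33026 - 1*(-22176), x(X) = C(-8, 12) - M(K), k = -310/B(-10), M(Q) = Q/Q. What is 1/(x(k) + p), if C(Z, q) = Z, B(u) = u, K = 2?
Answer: -1/10859 ≈ -9.2090e-5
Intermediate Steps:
M(Q) = 1
k = 31 (k = -310/(-10) = -310*(-1/10) = 31)
x(X) = -9 (x(X) = -8 - 1*1 = -8 - 1 = -9)
p = -10850 (p = -33026 + 22176 = -10850)
1/(x(k) + p) = 1/(-9 - 10850) = 1/(-10859) = -1/10859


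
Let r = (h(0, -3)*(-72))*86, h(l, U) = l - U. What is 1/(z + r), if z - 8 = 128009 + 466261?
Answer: 1/575702 ≈ 1.7370e-6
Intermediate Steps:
z = 594278 (z = 8 + (128009 + 466261) = 8 + 594270 = 594278)
r = -18576 (r = ((0 - 1*(-3))*(-72))*86 = ((0 + 3)*(-72))*86 = (3*(-72))*86 = -216*86 = -18576)
1/(z + r) = 1/(594278 - 18576) = 1/575702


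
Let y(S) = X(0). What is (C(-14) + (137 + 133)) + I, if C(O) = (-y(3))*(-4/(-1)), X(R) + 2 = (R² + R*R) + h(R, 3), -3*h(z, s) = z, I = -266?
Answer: 12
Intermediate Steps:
h(z, s) = -z/3
X(R) = -2 + 2*R² - R/3 (X(R) = -2 + ((R² + R*R) - R/3) = -2 + ((R² + R²) - R/3) = -2 + (2*R² - R/3) = -2 + 2*R² - R/3)
y(S) = -2 (y(S) = -2 + 2*0² - ⅓*0 = -2 + 2*0 + 0 = -2 + 0 + 0 = -2)
C(O) = 8 (C(O) = (-1*(-2))*(-4/(-1)) = 2*(-4*(-1)) = 2*4 = 8)
(C(-14) + (137 + 133)) + I = (8 + (137 + 133)) - 266 = (8 + 270) - 266 = 278 - 266 = 12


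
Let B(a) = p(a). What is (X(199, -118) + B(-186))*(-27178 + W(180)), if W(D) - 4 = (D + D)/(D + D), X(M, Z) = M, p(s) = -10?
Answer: -5135697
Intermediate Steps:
W(D) = 5 (W(D) = 4 + (D + D)/(D + D) = 4 + (2*D)/((2*D)) = 4 + (2*D)*(1/(2*D)) = 4 + 1 = 5)
B(a) = -10
(X(199, -118) + B(-186))*(-27178 + W(180)) = (199 - 10)*(-27178 + 5) = 189*(-27173) = -5135697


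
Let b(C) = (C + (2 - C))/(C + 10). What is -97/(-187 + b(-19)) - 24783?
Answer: -41758482/1685 ≈ -24782.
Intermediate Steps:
b(C) = 2/(10 + C)
-97/(-187 + b(-19)) - 24783 = -97/(-187 + 2/(10 - 19)) - 24783 = -97/(-187 + 2/(-9)) - 24783 = -97/(-187 + 2*(-⅑)) - 24783 = -97/(-187 - 2/9) - 24783 = -97/(-1685/9) - 24783 = -97*(-9/1685) - 24783 = 873/1685 - 24783 = -41758482/1685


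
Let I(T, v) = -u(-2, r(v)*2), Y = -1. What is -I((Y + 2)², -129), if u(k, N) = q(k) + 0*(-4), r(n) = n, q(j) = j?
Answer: -2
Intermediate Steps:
u(k, N) = k (u(k, N) = k + 0*(-4) = k + 0 = k)
I(T, v) = 2 (I(T, v) = -1*(-2) = 2)
-I((Y + 2)², -129) = -1*2 = -2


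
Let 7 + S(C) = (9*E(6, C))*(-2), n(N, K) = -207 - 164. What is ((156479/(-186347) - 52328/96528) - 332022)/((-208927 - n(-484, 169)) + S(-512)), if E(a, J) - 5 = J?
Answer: 746542256619185/448426695786174 ≈ 1.6648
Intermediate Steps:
E(a, J) = 5 + J
n(N, K) = -371
S(C) = -97 - 18*C (S(C) = -7 + (9*(5 + C))*(-2) = -7 + (45 + 9*C)*(-2) = -7 + (-90 - 18*C) = -97 - 18*C)
((156479/(-186347) - 52328/96528) - 332022)/((-208927 - n(-484, 169)) + S(-512)) = ((156479/(-186347) - 52328/96528) - 332022)/((-208927 - 1*(-371)) + (-97 - 18*(-512))) = ((156479*(-1/186347) - 52328*1/96528) - 332022)/((-208927 + 371) + (-97 + 9216)) = ((-156479/186347 - 6541/12066) - 332022)/(-208556 + 9119) = (-3106971341/2248462902 - 332022)/(-199437) = -746542256619185/2248462902*(-1/199437) = 746542256619185/448426695786174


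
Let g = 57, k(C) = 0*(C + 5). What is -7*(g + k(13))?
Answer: -399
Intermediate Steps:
k(C) = 0 (k(C) = 0*(5 + C) = 0)
-7*(g + k(13)) = -7*(57 + 0) = -7*57 = -399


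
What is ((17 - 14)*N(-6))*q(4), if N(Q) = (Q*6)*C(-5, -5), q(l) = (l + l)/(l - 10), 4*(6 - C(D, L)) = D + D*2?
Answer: 1404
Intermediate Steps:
C(D, L) = 6 - 3*D/4 (C(D, L) = 6 - (D + D*2)/4 = 6 - (D + 2*D)/4 = 6 - 3*D/4)
q(l) = 2*l/(-10 + l) (q(l) = (2*l)/(-10 + l) = 2*l/(-10 + l))
N(Q) = 117*Q/2 (N(Q) = (Q*6)*(6 - 3/4*(-5)) = (6*Q)*(6 + 15/4) = (6*Q)*(39/4) = 117*Q/2)
((17 - 14)*N(-6))*q(4) = ((17 - 14)*((117/2)*(-6)))*(2*4/(-10 + 4)) = (3*(-351))*(2*4/(-6)) = -2106*4*(-1)/6 = -1053*(-4/3) = 1404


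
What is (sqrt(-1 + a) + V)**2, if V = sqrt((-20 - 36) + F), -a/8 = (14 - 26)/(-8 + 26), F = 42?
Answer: -29/3 + 2*I*sqrt(546)/3 ≈ -9.6667 + 15.578*I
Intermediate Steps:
a = 16/3 (a = -8*(14 - 26)/(-8 + 26) = -(-96)/18 = -8*(-2/3) = 16/3 ≈ 5.3333)
V = I*sqrt(14) (V = sqrt((-20 - 36) + 42) = sqrt(-56 + 42) = sqrt(-14) = I*sqrt(14) ≈ 3.7417*I)
(sqrt(-1 + a) + V)**2 = (sqrt(-1 + 16/3) + I*sqrt(14))**2 = (sqrt(13/3) + I*sqrt(14))**2 = (sqrt(39)/3 + I*sqrt(14))**2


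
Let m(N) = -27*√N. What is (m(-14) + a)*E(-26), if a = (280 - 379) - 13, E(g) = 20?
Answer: -2240 - 540*I*√14 ≈ -2240.0 - 2020.5*I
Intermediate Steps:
a = -112 (a = -99 - 13 = -112)
(m(-14) + a)*E(-26) = (-27*I*√14 - 112)*20 = (-112 - 27*I*√14)*20 = -2240 - 540*I*√14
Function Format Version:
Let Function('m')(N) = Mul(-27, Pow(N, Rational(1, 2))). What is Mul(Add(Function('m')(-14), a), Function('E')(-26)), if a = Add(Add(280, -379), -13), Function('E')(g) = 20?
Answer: Add(-2240, Mul(-540, I, Pow(14, Rational(1, 2)))) ≈ Add(-2240.0, Mul(-2020.5, I))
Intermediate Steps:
a = -112 (a = Add(-99, -13) = -112)
Mul(Add(Function('m')(-14), a), Function('E')(-26)) = Mul(Add(Mul(-27, Pow(-14, Rational(1, 2))), -112), 20) = Mul(Add(Mul(-27, Mul(I, Pow(14, Rational(1, 2)))), -112), 20) = Mul(Add(Mul(-27, I, Pow(14, Rational(1, 2))), -112), 20) = Mul(Add(-112, Mul(-27, I, Pow(14, Rational(1, 2)))), 20) = Add(-2240, Mul(-540, I, Pow(14, Rational(1, 2))))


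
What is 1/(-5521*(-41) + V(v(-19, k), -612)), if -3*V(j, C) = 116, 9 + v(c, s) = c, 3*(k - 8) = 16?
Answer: 3/678967 ≈ 4.4185e-6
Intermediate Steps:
k = 40/3 (k = 8 + (1/3)*16 = 8 + 16/3 = 40/3 ≈ 13.333)
v(c, s) = -9 + c
V(j, C) = -116/3 (V(j, C) = -1/3*116 = -116/3)
1/(-5521*(-41) + V(v(-19, k), -612)) = 1/(-5521*(-41) - 116/3) = 1/(226361 - 116/3) = 1/(678967/3) = 3/678967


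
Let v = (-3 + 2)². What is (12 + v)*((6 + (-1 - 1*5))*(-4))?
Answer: 0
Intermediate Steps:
v = 1 (v = (-1)² = 1)
(12 + v)*((6 + (-1 - 1*5))*(-4)) = (12 + 1)*((6 + (-1 - 1*5))*(-4)) = 13*((6 + (-1 - 5))*(-4)) = 13*((6 - 6)*(-4)) = 13*(0*(-4)) = 13*0 = 0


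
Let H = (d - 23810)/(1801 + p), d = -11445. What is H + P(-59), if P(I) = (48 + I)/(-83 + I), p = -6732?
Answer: 5060451/700202 ≈ 7.2271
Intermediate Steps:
P(I) = (48 + I)/(-83 + I)
H = 35255/4931 (H = (-11445 - 23810)/(1801 - 6732) = -35255/(-4931) = -35255*(-1/4931) = 35255/4931 ≈ 7.1497)
H + P(-59) = 35255/4931 + (48 - 59)/(-83 - 59) = 35255/4931 - 11/(-142) = 35255/4931 - 1/142*(-11) = 35255/4931 + 11/142 = 5060451/700202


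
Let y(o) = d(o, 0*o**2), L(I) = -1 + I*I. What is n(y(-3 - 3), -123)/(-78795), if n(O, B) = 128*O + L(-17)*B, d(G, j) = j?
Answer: 3936/8755 ≈ 0.44957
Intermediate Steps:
L(I) = -1 + I**2
y(o) = 0 (y(o) = 0*o**2 = 0)
n(O, B) = 128*O + 288*B (n(O, B) = 128*O + (-1 + (-17)**2)*B = 128*O + (-1 + 289)*B = 128*O + 288*B)
n(y(-3 - 3), -123)/(-78795) = (128*0 + 288*(-123))/(-78795) = (0 - 35424)*(-1/78795) = -35424*(-1/78795) = 3936/8755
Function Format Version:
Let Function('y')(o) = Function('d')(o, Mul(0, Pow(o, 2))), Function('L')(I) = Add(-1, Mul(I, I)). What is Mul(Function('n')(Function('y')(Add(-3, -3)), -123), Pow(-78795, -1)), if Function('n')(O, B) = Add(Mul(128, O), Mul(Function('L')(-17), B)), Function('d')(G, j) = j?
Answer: Rational(3936, 8755) ≈ 0.44957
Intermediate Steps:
Function('L')(I) = Add(-1, Pow(I, 2))
Function('y')(o) = 0 (Function('y')(o) = Mul(0, Pow(o, 2)) = 0)
Function('n')(O, B) = Add(Mul(128, O), Mul(288, B)) (Function('n')(O, B) = Add(Mul(128, O), Mul(Add(-1, Pow(-17, 2)), B)) = Add(Mul(128, O), Mul(Add(-1, 289), B)) = Add(Mul(128, O), Mul(288, B)))
Mul(Function('n')(Function('y')(Add(-3, -3)), -123), Pow(-78795, -1)) = Mul(Add(Mul(128, 0), Mul(288, -123)), Pow(-78795, -1)) = Mul(Add(0, -35424), Rational(-1, 78795)) = Mul(-35424, Rational(-1, 78795)) = Rational(3936, 8755)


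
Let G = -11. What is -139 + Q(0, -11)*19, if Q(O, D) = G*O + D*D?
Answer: 2160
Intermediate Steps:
Q(O, D) = D² - 11*O (Q(O, D) = -11*O + D*D = -11*O + D² = D² - 11*O)
-139 + Q(0, -11)*19 = -139 + ((-11)² - 11*0)*19 = -139 + (121 + 0)*19 = -139 + 121*19 = -139 + 2299 = 2160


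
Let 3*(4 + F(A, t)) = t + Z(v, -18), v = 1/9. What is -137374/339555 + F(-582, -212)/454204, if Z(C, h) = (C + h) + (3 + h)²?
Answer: -140394896696/347011288245 ≈ -0.40458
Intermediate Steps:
v = ⅑ ≈ 0.11111
Z(C, h) = C + h + (3 + h)²
F(A, t) = 1756/27 + t/3 (F(A, t) = -4 + (t + (⅑ - 18 + (3 - 18)²))/3 = -4 + (t + (⅑ - 18 + (-15)²))/3 = -4 + (t + (⅑ - 18 + 225))/3 = -4 + (t + 1864/9)/3 = -4 + (1864/9 + t)/3 = -4 + (1864/27 + t/3) = 1756/27 + t/3)
-137374/339555 + F(-582, -212)/454204 = -137374/339555 + (1756/27 + (⅓)*(-212))/454204 = -137374*1/339555 + (1756/27 - 212/3)*(1/454204) = -137374/339555 - 152/27*1/454204 = -137374/339555 - 38/3065877 = -140394896696/347011288245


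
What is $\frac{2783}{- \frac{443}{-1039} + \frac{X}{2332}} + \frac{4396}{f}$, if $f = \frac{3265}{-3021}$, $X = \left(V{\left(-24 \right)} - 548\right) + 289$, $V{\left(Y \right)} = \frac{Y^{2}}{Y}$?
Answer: $\frac{12201433430936}{2412962335} \approx 5056.6$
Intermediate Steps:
$V{\left(Y \right)} = Y$
$X = -283$ ($X = \left(-24 - 548\right) + 289 = -572 + 289 = -283$)
$f = - \frac{3265}{3021}$ ($f = 3265 \left(- \frac{1}{3021}\right) = - \frac{3265}{3021} \approx -1.0808$)
$\frac{2783}{- \frac{443}{-1039} + \frac{X}{2332}} + \frac{4396}{f} = \frac{2783}{- \frac{443}{-1039} - \frac{283}{2332}} + \frac{4396}{- \frac{3265}{3021}} = \frac{2783}{\left(-443\right) \left(- \frac{1}{1039}\right) - \frac{283}{2332}} + 4396 \left(- \frac{3021}{3265}\right) = \frac{2783}{\frac{443}{1039} - \frac{283}{2332}} - \frac{13280316}{3265} = \frac{2783}{\frac{739039}{2422948}} - \frac{13280316}{3265} = 2783 \cdot \frac{2422948}{739039} - \frac{13280316}{3265} = \frac{6743064284}{739039} - \frac{13280316}{3265} = \frac{12201433430936}{2412962335}$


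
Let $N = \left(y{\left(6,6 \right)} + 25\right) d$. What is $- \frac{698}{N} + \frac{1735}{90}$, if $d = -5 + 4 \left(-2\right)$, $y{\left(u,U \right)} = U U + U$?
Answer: $\frac{314801}{15678} \approx 20.079$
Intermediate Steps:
$y{\left(u,U \right)} = U + U^{2}$ ($y{\left(u,U \right)} = U^{2} + U = U + U^{2}$)
$d = -13$ ($d = -5 - 8 = -13$)
$N = -871$ ($N = \left(6 \left(1 + 6\right) + 25\right) \left(-13\right) = \left(6 \cdot 7 + 25\right) \left(-13\right) = \left(42 + 25\right) \left(-13\right) = 67 \left(-13\right) = -871$)
$- \frac{698}{N} + \frac{1735}{90} = - \frac{698}{-871} + \frac{1735}{90} = \left(-698\right) \left(- \frac{1}{871}\right) + 1735 \cdot \frac{1}{90} = \frac{698}{871} + \frac{347}{18} = \frac{314801}{15678}$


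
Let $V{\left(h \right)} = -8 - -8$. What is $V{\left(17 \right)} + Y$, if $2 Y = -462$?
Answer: $-231$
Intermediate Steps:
$V{\left(h \right)} = 0$ ($V{\left(h \right)} = -8 + 8 = 0$)
$Y = -231$ ($Y = \frac{1}{2} \left(-462\right) = -231$)
$V{\left(17 \right)} + Y = 0 - 231 = -231$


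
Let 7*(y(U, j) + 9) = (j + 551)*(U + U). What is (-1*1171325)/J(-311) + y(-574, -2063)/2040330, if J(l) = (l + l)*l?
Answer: -195160321031/32890459655 ≈ -5.9336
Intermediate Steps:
y(U, j) = -9 + 2*U*(551 + j)/7 (y(U, j) = -9 + ((j + 551)*(U + U))/7 = -9 + ((551 + j)*(2*U))/7 = -9 + (2*U*(551 + j))/7 = -9 + 2*U*(551 + j)/7)
J(l) = 2*l**2 (J(l) = (2*l)*l = 2*l**2)
(-1*1171325)/J(-311) + y(-574, -2063)/2040330 = (-1*1171325)/((2*(-311)**2)) + (-9 + (1102/7)*(-574) + (2/7)*(-574)*(-2063))/2040330 = -1171325/(2*96721) + (-9 - 90364 + 338332)*(1/2040330) = -1171325/193442 + 247959*(1/2040330) = -1171325*1/193442 + 82653/680110 = -1171325/193442 + 82653/680110 = -195160321031/32890459655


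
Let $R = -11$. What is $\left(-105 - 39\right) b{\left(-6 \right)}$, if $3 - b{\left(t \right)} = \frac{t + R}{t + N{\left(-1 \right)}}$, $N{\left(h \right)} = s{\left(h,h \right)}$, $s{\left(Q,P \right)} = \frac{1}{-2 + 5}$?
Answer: $0$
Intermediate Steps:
$s{\left(Q,P \right)} = \frac{1}{3}$
$N{\left(h \right)} = \frac{1}{3}$
$b{\left(t \right)} = 3 - \frac{-11 + t}{\frac{1}{3} + t}$ ($b{\left(t \right)} = 3 - \frac{t - 11}{t + \frac{1}{3}} = 3 - \frac{-11 + t}{\frac{1}{3} + t}$)
$\left(-105 - 39\right) b{\left(-6 \right)} = \left(-105 - 39\right) \frac{6 \left(6 - 6\right)}{1 + 3 \left(-6\right)} = - 144 \cdot 6 \frac{1}{1 - 18} \cdot 0 = - 144 \cdot 6 \frac{1}{-17} \cdot 0 = - 144 \cdot 6 \left(- \frac{1}{17}\right) 0 = \left(-144\right) 0 = 0$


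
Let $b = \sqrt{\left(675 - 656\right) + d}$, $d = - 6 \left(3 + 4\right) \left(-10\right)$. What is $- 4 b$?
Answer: $- 4 \sqrt{439} \approx -83.809$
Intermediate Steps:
$d = 420$ ($d = \left(-6\right) 7 \left(-10\right) = \left(-42\right) \left(-10\right) = 420$)
$b = \sqrt{439}$ ($b = \sqrt{\left(675 - 656\right) + 420} = \sqrt{19 + 420} = \sqrt{439} \approx 20.952$)
$- 4 b = - 4 \sqrt{439}$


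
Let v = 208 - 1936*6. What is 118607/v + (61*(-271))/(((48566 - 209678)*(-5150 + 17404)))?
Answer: -914693875048/87978248589 ≈ -10.397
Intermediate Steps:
v = -11408 (v = 208 - 121*96 = 208 - 11616 = -11408)
118607/v + (61*(-271))/(((48566 - 209678)*(-5150 + 17404))) = 118607/(-11408) + (61*(-271))/(((48566 - 209678)*(-5150 + 17404))) = 118607*(-1/11408) - 16531/((-161112*12254)) = -118607/11408 - 16531/(-1974266448) = -118607/11408 - 16531*(-1/1974266448) = -118607/11408 + 16531/1974266448 = -914693875048/87978248589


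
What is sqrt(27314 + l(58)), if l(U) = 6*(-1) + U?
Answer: sqrt(27366) ≈ 165.43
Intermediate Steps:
l(U) = -6 + U
sqrt(27314 + l(58)) = sqrt(27314 + (-6 + 58)) = sqrt(27314 + 52) = sqrt(27366)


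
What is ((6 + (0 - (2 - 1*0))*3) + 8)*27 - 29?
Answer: 187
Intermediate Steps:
((6 + (0 - (2 - 1*0))*3) + 8)*27 - 29 = ((6 + (0 - (2 + 0))*3) + 8)*27 - 29 = ((6 + (0 - 1*2)*3) + 8)*27 - 29 = ((6 + (0 - 2)*3) + 8)*27 - 29 = ((6 - 2*3) + 8)*27 - 29 = ((6 - 6) + 8)*27 - 29 = (0 + 8)*27 - 29 = 8*27 - 29 = 216 - 29 = 187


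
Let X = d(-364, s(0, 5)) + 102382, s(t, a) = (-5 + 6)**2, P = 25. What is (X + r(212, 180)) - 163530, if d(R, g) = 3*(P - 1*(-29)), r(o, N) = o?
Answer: -60774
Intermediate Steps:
s(t, a) = 1 (s(t, a) = 1**2 = 1)
d(R, g) = 162 (d(R, g) = 3*(25 - 1*(-29)) = 3*(25 + 29) = 3*54 = 162)
X = 102544 (X = 162 + 102382 = 102544)
(X + r(212, 180)) - 163530 = (102544 + 212) - 163530 = 102756 - 163530 = -60774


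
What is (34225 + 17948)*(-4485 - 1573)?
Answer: -316064034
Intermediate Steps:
(34225 + 17948)*(-4485 - 1573) = 52173*(-6058) = -316064034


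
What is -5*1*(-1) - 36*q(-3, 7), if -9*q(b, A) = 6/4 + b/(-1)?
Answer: 23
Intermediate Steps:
q(b, A) = -1/6 + b/9 (q(b, A) = -(6/4 + b/(-1))/9 = -(6*(1/4) + b*(-1))/9 = -(3/2 - b)/9 = -1/6 + b/9)
-5*1*(-1) - 36*q(-3, 7) = -5*1*(-1) - 36*(-1/6 + (1/9)*(-3)) = -5*(-1) - 36*(-1/6 - 1/3) = 5 - 36*(-1/2) = 5 + 18 = 23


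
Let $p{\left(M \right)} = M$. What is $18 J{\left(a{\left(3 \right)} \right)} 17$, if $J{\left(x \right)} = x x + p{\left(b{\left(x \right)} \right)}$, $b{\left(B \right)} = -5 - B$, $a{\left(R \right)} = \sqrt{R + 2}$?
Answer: $- 306 \sqrt{5} \approx -684.24$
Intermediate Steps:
$a{\left(R \right)} = \sqrt{2 + R}$
$J{\left(x \right)} = -5 + x^{2} - x$ ($J{\left(x \right)} = x x - \left(5 + x\right) = x^{2} - \left(5 + x\right) = -5 + x^{2} - x$)
$18 J{\left(a{\left(3 \right)} \right)} 17 = 18 \left(-5 + \left(\sqrt{2 + 3}\right)^{2} - \sqrt{2 + 3}\right) 17 = 18 \left(-5 + \left(\sqrt{5}\right)^{2} - \sqrt{5}\right) 17 = 18 \left(-5 + 5 - \sqrt{5}\right) 17 = 18 \left(- \sqrt{5}\right) 17 = - 18 \sqrt{5} \cdot 17 = - 306 \sqrt{5}$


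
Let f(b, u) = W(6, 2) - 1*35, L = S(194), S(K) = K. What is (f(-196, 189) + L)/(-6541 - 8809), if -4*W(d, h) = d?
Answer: -63/6140 ≈ -0.010261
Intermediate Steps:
W(d, h) = -d/4
L = 194
f(b, u) = -73/2 (f(b, u) = -1/4*6 - 1*35 = -3/2 - 35 = -73/2)
(f(-196, 189) + L)/(-6541 - 8809) = (-73/2 + 194)/(-6541 - 8809) = (315/2)/(-15350) = (315/2)*(-1/15350) = -63/6140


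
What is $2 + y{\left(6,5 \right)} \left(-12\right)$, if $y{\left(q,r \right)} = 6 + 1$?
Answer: $-82$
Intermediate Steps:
$y{\left(q,r \right)} = 7$
$2 + y{\left(6,5 \right)} \left(-12\right) = 2 + 7 \left(-12\right) = 2 - 84 = -82$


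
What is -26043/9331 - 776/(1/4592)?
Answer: -33250036795/9331 ≈ -3.5634e+6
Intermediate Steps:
-26043/9331 - 776/(1/4592) = -26043*1/9331 - 776/1/4592 = -26043/9331 - 776*4592 = -26043/9331 - 3563392 = -33250036795/9331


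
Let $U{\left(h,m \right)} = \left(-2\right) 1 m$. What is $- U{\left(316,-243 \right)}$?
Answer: $-486$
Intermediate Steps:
$U{\left(h,m \right)} = - 2 m$
$- U{\left(316,-243 \right)} = - \left(-2\right) \left(-243\right) = \left(-1\right) 486 = -486$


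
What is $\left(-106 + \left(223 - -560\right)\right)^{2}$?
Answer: $458329$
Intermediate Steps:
$\left(-106 + \left(223 - -560\right)\right)^{2} = \left(-106 + \left(223 + 560\right)\right)^{2} = \left(-106 + 783\right)^{2} = 677^{2} = 458329$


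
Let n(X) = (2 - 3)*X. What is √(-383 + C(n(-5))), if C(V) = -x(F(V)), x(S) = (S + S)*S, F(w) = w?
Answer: I*√433 ≈ 20.809*I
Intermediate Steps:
n(X) = -X
x(S) = 2*S² (x(S) = (2*S)*S = 2*S²)
C(V) = -2*V²
√(-383 + C(n(-5))) = √(-383 - 2*(-1*(-5))²) = √(-383 - 2*5²) = √(-383 - 2*25) = √(-383 - 50) = √(-433) = I*√433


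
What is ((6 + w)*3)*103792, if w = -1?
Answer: 1556880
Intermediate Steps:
((6 + w)*3)*103792 = ((6 - 1)*3)*103792 = (5*3)*103792 = 15*103792 = 1556880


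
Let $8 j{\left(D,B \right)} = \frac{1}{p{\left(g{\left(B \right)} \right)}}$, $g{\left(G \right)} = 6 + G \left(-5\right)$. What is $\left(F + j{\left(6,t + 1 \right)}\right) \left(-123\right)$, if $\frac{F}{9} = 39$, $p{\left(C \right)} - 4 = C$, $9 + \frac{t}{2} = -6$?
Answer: $- \frac{53534643}{1240} \approx -43173.0$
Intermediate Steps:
$t = -30$ ($t = -18 + 2 \left(-6\right) = -18 - 12 = -30$)
$g{\left(G \right)} = 6 - 5 G$
$p{\left(C \right)} = 4 + C$
$j{\left(D,B \right)} = \frac{1}{8 \left(10 - 5 B\right)}$ ($j{\left(D,B \right)} = \frac{1}{8 \left(4 - \left(-6 + 5 B\right)\right)} = \frac{1}{8 \left(10 - 5 B\right)}$)
$F = 351$ ($F = 9 \cdot 39 = 351$)
$\left(F + j{\left(6,t + 1 \right)}\right) \left(-123\right) = \left(351 - \frac{1}{-80 + 40 \left(-30 + 1\right)}\right) \left(-123\right) = \left(351 - \frac{1}{-80 + 40 \left(-29\right)}\right) \left(-123\right) = \left(351 - \frac{1}{-80 - 1160}\right) \left(-123\right) = \left(351 - \frac{1}{-1240}\right) \left(-123\right) = \left(351 - - \frac{1}{1240}\right) \left(-123\right) = \left(351 + \frac{1}{1240}\right) \left(-123\right) = \frac{435241}{1240} \left(-123\right) = - \frac{53534643}{1240}$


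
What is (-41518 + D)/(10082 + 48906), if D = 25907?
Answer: -15611/58988 ≈ -0.26465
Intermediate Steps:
(-41518 + D)/(10082 + 48906) = (-41518 + 25907)/(10082 + 48906) = -15611/58988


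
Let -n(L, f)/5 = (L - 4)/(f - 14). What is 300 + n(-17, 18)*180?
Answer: 5025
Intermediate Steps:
n(L, f) = -5*(-4 + L)/(-14 + f) (n(L, f) = -5*(L - 4)/(f - 14) = -5*(-4 + L)/(-14 + f))
300 + n(-17, 18)*180 = 300 + (5*(4 - 1*(-17))/(-14 + 18))*180 = 300 + (5*(4 + 17)/4)*180 = 300 + (5*(1/4)*21)*180 = 300 + (105/4)*180 = 300 + 4725 = 5025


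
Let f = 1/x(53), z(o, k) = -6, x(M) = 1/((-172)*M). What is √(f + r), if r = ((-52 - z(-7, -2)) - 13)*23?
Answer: I*√10473 ≈ 102.34*I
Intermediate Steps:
x(M) = -1/(172*M)
f = -9116 (f = 1/(-1/172/53) = 1/(-1/172*1/53) = 1/(-1/9116) = -9116)
r = -1357 (r = ((-52 - 1*(-6)) - 13)*23 = ((-52 + 6) - 13)*23 = (-46 - 13)*23 = -59*23 = -1357)
√(f + r) = √(-9116 - 1357) = √(-10473) = I*√10473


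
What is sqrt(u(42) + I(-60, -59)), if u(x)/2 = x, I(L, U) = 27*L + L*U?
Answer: 2*sqrt(501) ≈ 44.766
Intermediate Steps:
u(x) = 2*x
sqrt(u(42) + I(-60, -59)) = sqrt(2*42 - 60*(27 - 59)) = sqrt(84 - 60*(-32)) = sqrt(84 + 1920) = sqrt(2004) = 2*sqrt(501)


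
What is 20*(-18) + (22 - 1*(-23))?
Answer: -315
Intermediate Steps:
20*(-18) + (22 - 1*(-23)) = -360 + (22 + 23) = -360 + 45 = -315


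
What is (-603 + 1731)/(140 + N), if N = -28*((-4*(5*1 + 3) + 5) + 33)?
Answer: -282/7 ≈ -40.286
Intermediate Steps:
N = -168 (N = -28*((-4*(5 + 3) + 5) + 33) = -28*((-4*8 + 5) + 33) = -28*((-32 + 5) + 33) = -28*(-27 + 33) = -28*6 = -168)
(-603 + 1731)/(140 + N) = (-603 + 1731)/(140 - 168) = 1128/(-28) = 1128*(-1/28) = -282/7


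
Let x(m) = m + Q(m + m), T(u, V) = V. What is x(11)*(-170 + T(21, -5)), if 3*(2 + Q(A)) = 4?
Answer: -5425/3 ≈ -1808.3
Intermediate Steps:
Q(A) = -⅔ (Q(A) = -2 + (⅓)*4 = -2 + 4/3 = -⅔)
x(m) = -⅔ + m (x(m) = m - ⅔ = -⅔ + m)
x(11)*(-170 + T(21, -5)) = (-⅔ + 11)*(-170 - 5) = (31/3)*(-175) = -5425/3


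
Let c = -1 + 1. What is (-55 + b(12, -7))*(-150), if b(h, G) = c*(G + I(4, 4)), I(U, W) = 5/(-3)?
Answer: 8250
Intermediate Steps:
I(U, W) = -5/3 (I(U, W) = 5*(-⅓) = -5/3)
c = 0
b(h, G) = 0 (b(h, G) = 0*(G - 5/3) = 0*(-5/3 + G) = 0)
(-55 + b(12, -7))*(-150) = (-55 + 0)*(-150) = -55*(-150) = 8250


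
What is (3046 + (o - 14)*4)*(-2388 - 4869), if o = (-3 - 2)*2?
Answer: -21408150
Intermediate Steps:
o = -10 (o = -5*2 = -10)
(3046 + (o - 14)*4)*(-2388 - 4869) = (3046 + (-10 - 14)*4)*(-2388 - 4869) = (3046 - 24*4)*(-7257) = (3046 - 96)*(-7257) = 2950*(-7257) = -21408150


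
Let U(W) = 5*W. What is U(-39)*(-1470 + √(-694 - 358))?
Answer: 286650 - 390*I*√263 ≈ 2.8665e+5 - 6324.7*I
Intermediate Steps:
U(-39)*(-1470 + √(-694 - 358)) = (5*(-39))*(-1470 + √(-694 - 358)) = -195*(-1470 + √(-1052)) = -195*(-1470 + 2*I*√263) = 286650 - 390*I*√263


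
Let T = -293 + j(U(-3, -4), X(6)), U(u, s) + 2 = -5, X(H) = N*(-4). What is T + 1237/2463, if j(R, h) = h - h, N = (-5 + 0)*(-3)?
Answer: -720422/2463 ≈ -292.50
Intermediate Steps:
N = 15 (N = -5*(-3) = 15)
X(H) = -60 (X(H) = 15*(-4) = -60)
U(u, s) = -7 (U(u, s) = -2 - 5 = -7)
j(R, h) = 0
T = -293 (T = -293 + 0 = -293)
T + 1237/2463 = -293 + 1237/2463 = -720422/2463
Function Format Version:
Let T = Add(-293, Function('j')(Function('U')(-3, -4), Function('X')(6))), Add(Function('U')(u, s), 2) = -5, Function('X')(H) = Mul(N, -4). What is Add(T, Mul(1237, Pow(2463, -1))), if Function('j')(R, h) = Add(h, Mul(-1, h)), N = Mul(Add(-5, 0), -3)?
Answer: Rational(-720422, 2463) ≈ -292.50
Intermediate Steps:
N = 15 (N = Mul(-5, -3) = 15)
Function('X')(H) = -60 (Function('X')(H) = Mul(15, -4) = -60)
Function('U')(u, s) = -7 (Function('U')(u, s) = Add(-2, -5) = -7)
Function('j')(R, h) = 0
T = -293 (T = Add(-293, 0) = -293)
Add(T, Mul(1237, Pow(2463, -1))) = Add(-293, Mul(1237, Pow(2463, -1))) = Add(-293, Mul(1237, Rational(1, 2463))) = Add(-293, Rational(1237, 2463)) = Rational(-720422, 2463)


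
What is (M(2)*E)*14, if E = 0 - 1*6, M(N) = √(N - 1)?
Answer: -84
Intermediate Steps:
M(N) = √(-1 + N)
E = -6 (E = 0 - 6 = -6)
(M(2)*E)*14 = (√(-1 + 2)*(-6))*14 = (√1*(-6))*14 = (1*(-6))*14 = -6*14 = -84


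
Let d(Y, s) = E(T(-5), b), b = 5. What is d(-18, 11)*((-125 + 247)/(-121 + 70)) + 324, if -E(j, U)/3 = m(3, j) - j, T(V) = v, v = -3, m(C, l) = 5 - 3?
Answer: 6118/17 ≈ 359.88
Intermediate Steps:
m(C, l) = 2
T(V) = -3
E(j, U) = -6 + 3*j (E(j, U) = -3*(2 - j) = -6 + 3*j)
d(Y, s) = -15 (d(Y, s) = -6 + 3*(-3) = -6 - 9 = -15)
d(-18, 11)*((-125 + 247)/(-121 + 70)) + 324 = -15*(-125 + 247)/(-121 + 70) + 324 = -1830/(-51) + 324 = -1830*(-1)/51 + 324 = -15*(-122/51) + 324 = 610/17 + 324 = 6118/17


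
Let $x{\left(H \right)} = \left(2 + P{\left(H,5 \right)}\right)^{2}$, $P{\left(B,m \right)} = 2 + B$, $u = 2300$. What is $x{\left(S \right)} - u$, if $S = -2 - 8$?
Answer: $-2264$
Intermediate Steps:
$S = -10$ ($S = -2 - 8 = -10$)
$x{\left(H \right)} = \left(4 + H\right)^{2}$ ($x{\left(H \right)} = \left(2 + \left(2 + H\right)\right)^{2} = \left(4 + H\right)^{2}$)
$x{\left(S \right)} - u = \left(4 - 10\right)^{2} - 2300 = \left(-6\right)^{2} - 2300 = 36 - 2300 = -2264$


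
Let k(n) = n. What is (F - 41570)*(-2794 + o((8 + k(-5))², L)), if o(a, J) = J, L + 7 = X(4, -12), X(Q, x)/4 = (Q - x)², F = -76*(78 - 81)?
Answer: 73464734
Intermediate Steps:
F = 228 (F = -76*(-3) = 228)
X(Q, x) = 4*(Q - x)²
L = 1017 (L = -7 + 4*(4 - 1*(-12))² = -7 + 4*(4 + 12)² = -7 + 4*16² = -7 + 4*256 = -7 + 1024 = 1017)
(F - 41570)*(-2794 + o((8 + k(-5))², L)) = (228 - 41570)*(-2794 + 1017) = -41342*(-1777) = 73464734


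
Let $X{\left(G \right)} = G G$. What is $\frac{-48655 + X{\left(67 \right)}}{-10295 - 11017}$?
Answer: $\frac{7361}{3552} \approx 2.0724$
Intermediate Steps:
$X{\left(G \right)} = G^{2}$
$\frac{-48655 + X{\left(67 \right)}}{-10295 - 11017} = \frac{-48655 + 67^{2}}{-10295 - 11017} = \frac{-48655 + 4489}{-21312} = \left(-44166\right) \left(- \frac{1}{21312}\right) = \frac{7361}{3552}$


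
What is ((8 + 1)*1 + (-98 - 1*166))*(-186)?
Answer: 47430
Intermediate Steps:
((8 + 1)*1 + (-98 - 1*166))*(-186) = (9*1 + (-98 - 166))*(-186) = (9 - 264)*(-186) = -255*(-186) = 47430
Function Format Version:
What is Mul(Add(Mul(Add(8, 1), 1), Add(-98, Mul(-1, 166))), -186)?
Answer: 47430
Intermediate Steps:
Mul(Add(Mul(Add(8, 1), 1), Add(-98, Mul(-1, 166))), -186) = Mul(Add(Mul(9, 1), Add(-98, -166)), -186) = Mul(Add(9, -264), -186) = Mul(-255, -186) = 47430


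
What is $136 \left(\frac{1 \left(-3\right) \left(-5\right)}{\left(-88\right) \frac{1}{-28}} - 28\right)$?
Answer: $- \frac{34748}{11} \approx -3158.9$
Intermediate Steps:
$136 \left(\frac{1 \left(-3\right) \left(-5\right)}{\left(-88\right) \frac{1}{-28}} - 28\right) = 136 \left(\frac{\left(-3\right) \left(-5\right)}{\left(-88\right) \left(- \frac{1}{28}\right)} - 28\right) = 136 \left(\frac{15}{\frac{22}{7}} - 28\right) = 136 \left(15 \cdot \frac{7}{22} - 28\right) = 136 \left(\frac{105}{22} - 28\right) = 136 \left(- \frac{511}{22}\right) = - \frac{34748}{11}$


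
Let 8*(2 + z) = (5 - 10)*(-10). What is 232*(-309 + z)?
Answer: -70702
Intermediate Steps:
z = 17/4 (z = -2 + ((5 - 10)*(-10))/8 = -2 + (-5*(-10))/8 = -2 + (⅛)*50 = -2 + 25/4 = 17/4 ≈ 4.2500)
232*(-309 + z) = 232*(-309 + 17/4) = 232*(-1219/4) = -70702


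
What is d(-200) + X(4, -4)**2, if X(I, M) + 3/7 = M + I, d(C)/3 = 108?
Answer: 15885/49 ≈ 324.18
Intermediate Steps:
d(C) = 324 (d(C) = 3*108 = 324)
X(I, M) = -3/7 + I + M (X(I, M) = -3/7 + (M + I) = -3/7 + (I + M) = -3/7 + I + M)
d(-200) + X(4, -4)**2 = 324 + (-3/7 + 4 - 4)**2 = 324 + (-3/7)**2 = 324 + 9/49 = 15885/49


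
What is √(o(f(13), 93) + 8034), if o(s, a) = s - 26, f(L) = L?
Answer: √8021 ≈ 89.560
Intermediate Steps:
o(s, a) = -26 + s
√(o(f(13), 93) + 8034) = √((-26 + 13) + 8034) = √(-13 + 8034) = √8021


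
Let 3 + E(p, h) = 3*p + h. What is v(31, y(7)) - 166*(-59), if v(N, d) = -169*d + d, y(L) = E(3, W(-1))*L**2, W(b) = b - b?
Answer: -39598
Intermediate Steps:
W(b) = 0
E(p, h) = -3 + h + 3*p (E(p, h) = -3 + (3*p + h) = -3 + (h + 3*p) = -3 + h + 3*p)
y(L) = 6*L**2 (y(L) = (-3 + 0 + 3*3)*L**2 = (-3 + 0 + 9)*L**2 = 6*L**2)
v(N, d) = -168*d
v(31, y(7)) - 166*(-59) = -1008*7**2 - 166*(-59) = -1008*49 + 9794 = -168*294 + 9794 = -49392 + 9794 = -39598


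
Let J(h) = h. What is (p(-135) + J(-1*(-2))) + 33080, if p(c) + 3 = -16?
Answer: 33063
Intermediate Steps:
p(c) = -19 (p(c) = -3 - 16 = -19)
(p(-135) + J(-1*(-2))) + 33080 = (-19 - 1*(-2)) + 33080 = (-19 + 2) + 33080 = -17 + 33080 = 33063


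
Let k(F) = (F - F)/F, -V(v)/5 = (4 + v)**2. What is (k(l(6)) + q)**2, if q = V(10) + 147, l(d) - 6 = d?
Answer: 693889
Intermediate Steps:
l(d) = 6 + d
V(v) = -5*(4 + v)**2
k(F) = 0 (k(F) = 0/F = 0)
q = -833 (q = -5*(4 + 10)**2 + 147 = -5*14**2 + 147 = -5*196 + 147 = -980 + 147 = -833)
(k(l(6)) + q)**2 = (0 - 833)**2 = (-833)**2 = 693889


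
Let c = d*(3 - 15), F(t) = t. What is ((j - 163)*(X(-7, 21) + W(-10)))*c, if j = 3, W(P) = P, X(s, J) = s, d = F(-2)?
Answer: 65280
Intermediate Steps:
d = -2
c = 24 (c = -2*(3 - 15) = -2*(-12) = 24)
((j - 163)*(X(-7, 21) + W(-10)))*c = ((3 - 163)*(-7 - 10))*24 = -160*(-17)*24 = 2720*24 = 65280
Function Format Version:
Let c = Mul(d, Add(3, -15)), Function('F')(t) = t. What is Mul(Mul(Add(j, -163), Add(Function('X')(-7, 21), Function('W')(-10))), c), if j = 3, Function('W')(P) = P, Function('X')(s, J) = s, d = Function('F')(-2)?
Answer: 65280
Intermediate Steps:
d = -2
c = 24 (c = Mul(-2, Add(3, -15)) = Mul(-2, -12) = 24)
Mul(Mul(Add(j, -163), Add(Function('X')(-7, 21), Function('W')(-10))), c) = Mul(Mul(Add(3, -163), Add(-7, -10)), 24) = Mul(Mul(-160, -17), 24) = Mul(2720, 24) = 65280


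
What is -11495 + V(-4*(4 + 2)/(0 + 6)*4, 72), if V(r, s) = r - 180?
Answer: -11691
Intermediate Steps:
V(r, s) = -180 + r
-11495 + V(-4*(4 + 2)/(0 + 6)*4, 72) = -11495 + (-180 - 4*(4 + 2)/(0 + 6)*4) = -11495 + (-180 - 24/6*4) = -11495 + (-180 - 4*1*4) = -11495 + (-180 - 4*4) = -11495 + (-180 - 16) = -11495 - 196 = -11691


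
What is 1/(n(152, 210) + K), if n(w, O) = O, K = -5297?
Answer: -1/5087 ≈ -0.00019658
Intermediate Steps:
1/(n(152, 210) + K) = 1/(210 - 5297) = 1/(-5087) = -1/5087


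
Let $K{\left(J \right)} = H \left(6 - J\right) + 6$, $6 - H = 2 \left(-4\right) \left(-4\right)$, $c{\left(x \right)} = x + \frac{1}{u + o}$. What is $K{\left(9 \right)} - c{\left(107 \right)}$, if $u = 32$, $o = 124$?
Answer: $- \frac{3589}{156} \approx -23.006$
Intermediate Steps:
$c{\left(x \right)} = \frac{1}{156} + x$ ($c{\left(x \right)} = x + \frac{1}{32 + 124} = x + \frac{1}{156} = \frac{1}{156} + x$)
$H = -26$ ($H = 6 - 2 \left(-4\right) \left(-4\right) = 6 - \left(-8\right) \left(-4\right) = 6 - 32 = -26$)
$K{\left(J \right)} = -150 + 26 J$ ($K{\left(J \right)} = - 26 \left(6 - J\right) + 6 = \left(-156 + 26 J\right) + 6 = -150 + 26 J$)
$K{\left(9 \right)} - c{\left(107 \right)} = \left(-150 + 26 \cdot 9\right) - \left(\frac{1}{156} + 107\right) = \left(-150 + 234\right) - \frac{16693}{156} = 84 - \frac{16693}{156} = - \frac{3589}{156}$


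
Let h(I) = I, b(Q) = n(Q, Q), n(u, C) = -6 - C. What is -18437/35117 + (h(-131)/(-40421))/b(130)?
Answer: -101357509199/193047138952 ≈ -0.52504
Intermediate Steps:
b(Q) = -6 - Q
-18437/35117 + (h(-131)/(-40421))/b(130) = -18437/35117 + (-131/(-40421))/(-6 - 1*130) = -18437*1/35117 + (-131*(-1/40421))/(-6 - 130) = -18437/35117 + (131/40421)/(-136) = -18437/35117 + (131/40421)*(-1/136) = -18437/35117 - 131/5497256 = -101357509199/193047138952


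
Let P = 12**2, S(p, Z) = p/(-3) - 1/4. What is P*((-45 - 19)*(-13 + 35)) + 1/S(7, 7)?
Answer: -6285324/31 ≈ -2.0275e+5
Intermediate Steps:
S(p, Z) = -1/4 - p/3 (S(p, Z) = p*(-1/3) - 1*1/4 = -p/3 - 1/4 = -1/4 - p/3)
P = 144
P*((-45 - 19)*(-13 + 35)) + 1/S(7, 7) = 144*((-45 - 19)*(-13 + 35)) + 1/(-1/4 - 1/3*7) = 144*(-64*22) + 1/(-1/4 - 7/3) = 144*(-1408) + 1/(-31/12) = -202752 - 12/31 = -6285324/31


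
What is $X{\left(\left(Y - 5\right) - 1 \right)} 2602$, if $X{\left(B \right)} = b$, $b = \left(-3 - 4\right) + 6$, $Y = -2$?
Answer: $-2602$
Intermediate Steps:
$b = -1$ ($b = -7 + 6 = -1$)
$X{\left(B \right)} = -1$
$X{\left(\left(Y - 5\right) - 1 \right)} 2602 = \left(-1\right) 2602 = -2602$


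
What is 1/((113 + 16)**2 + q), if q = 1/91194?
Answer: 91194/1517559355 ≈ 6.0093e-5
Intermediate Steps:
q = 1/91194 ≈ 1.0966e-5
1/((113 + 16)**2 + q) = 1/((113 + 16)**2 + 1/91194) = 1/(129**2 + 1/91194) = 1/(16641 + 1/91194) = 1/(1517559355/91194) = 91194/1517559355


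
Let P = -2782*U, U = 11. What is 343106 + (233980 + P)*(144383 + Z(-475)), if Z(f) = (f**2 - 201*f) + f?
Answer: 94572740130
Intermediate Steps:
P = -30602 (P = -2782*11 = -30602)
Z(f) = f**2 - 200*f
343106 + (233980 + P)*(144383 + Z(-475)) = 343106 + (233980 - 30602)*(144383 - 475*(-200 - 475)) = 343106 + 203378*(144383 - 475*(-675)) = 343106 + 203378*(144383 + 320625) = 343106 + 203378*465008 = 343106 + 94572397024 = 94572740130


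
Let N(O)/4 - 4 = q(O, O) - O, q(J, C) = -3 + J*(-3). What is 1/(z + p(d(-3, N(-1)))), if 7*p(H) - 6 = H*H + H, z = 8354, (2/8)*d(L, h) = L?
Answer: 7/58616 ≈ 0.00011942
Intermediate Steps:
q(J, C) = -3 - 3*J
N(O) = 4 - 16*O (N(O) = 16 + 4*((-3 - 3*O) - O) = 16 + 4*(-3 - 4*O) = 16 + (-12 - 16*O) = 4 - 16*O)
d(L, h) = 4*L
p(H) = 6/7 + H/7 + H²/7 (p(H) = 6/7 + (H*H + H)/7 = 6/7 + (H² + H)/7 = 6/7 + (H + H²)/7 = 6/7 + (H/7 + H²/7) = 6/7 + H/7 + H²/7)
1/(z + p(d(-3, N(-1)))) = 1/(8354 + (6/7 + (4*(-3))/7 + (4*(-3))²/7)) = 1/(8354 + (6/7 + (⅐)*(-12) + (⅐)*(-12)²)) = 1/(8354 + (6/7 - 12/7 + (⅐)*144)) = 1/(8354 + (6/7 - 12/7 + 144/7)) = 1/(8354 + 138/7) = 1/(58616/7) = 7/58616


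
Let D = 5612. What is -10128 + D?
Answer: -4516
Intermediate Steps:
-10128 + D = -10128 + 5612 = -4516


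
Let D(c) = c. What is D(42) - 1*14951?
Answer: -14909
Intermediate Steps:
D(42) - 1*14951 = 42 - 1*14951 = 42 - 14951 = -14909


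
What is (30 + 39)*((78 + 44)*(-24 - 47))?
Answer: -597678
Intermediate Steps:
(30 + 39)*((78 + 44)*(-24 - 47)) = 69*(122*(-71)) = 69*(-8662) = -597678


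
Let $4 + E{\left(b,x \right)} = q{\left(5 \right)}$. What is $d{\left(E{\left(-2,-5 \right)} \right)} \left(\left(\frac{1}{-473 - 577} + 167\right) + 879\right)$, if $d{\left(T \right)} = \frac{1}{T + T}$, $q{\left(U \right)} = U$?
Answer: $\frac{1098299}{2100} \approx 523.0$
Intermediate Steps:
$E{\left(b,x \right)} = 1$ ($E{\left(b,x \right)} = -4 + 5 = 1$)
$d{\left(T \right)} = \frac{1}{2 T}$
$d{\left(E{\left(-2,-5 \right)} \right)} \left(\left(\frac{1}{-473 - 577} + 167\right) + 879\right) = \frac{1}{2 \cdot 1} \left(\left(\frac{1}{-473 - 577} + 167\right) + 879\right) = \frac{1}{2} \cdot 1 \left(\left(\frac{1}{-1050} + 167\right) + 879\right) = \frac{\left(- \frac{1}{1050} + 167\right) + 879}{2} = \frac{\frac{175349}{1050} + 879}{2} = \frac{1}{2} \cdot \frac{1098299}{1050} = \frac{1098299}{2100}$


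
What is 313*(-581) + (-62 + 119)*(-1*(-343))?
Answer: -162302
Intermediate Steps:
313*(-581) + (-62 + 119)*(-1*(-343)) = -181853 + 57*343 = -181853 + 19551 = -162302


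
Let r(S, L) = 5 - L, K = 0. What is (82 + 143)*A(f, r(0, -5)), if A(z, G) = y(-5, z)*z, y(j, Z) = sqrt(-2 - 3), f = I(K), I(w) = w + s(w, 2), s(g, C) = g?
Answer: 0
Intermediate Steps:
I(w) = 2*w (I(w) = w + w = 2*w)
f = 0 (f = 2*0 = 0)
y(j, Z) = I*sqrt(5) (y(j, Z) = sqrt(-5) = I*sqrt(5))
A(z, G) = I*z*sqrt(5) (A(z, G) = (I*sqrt(5))*z = I*z*sqrt(5))
(82 + 143)*A(f, r(0, -5)) = (82 + 143)*(I*0*sqrt(5)) = 225*0 = 0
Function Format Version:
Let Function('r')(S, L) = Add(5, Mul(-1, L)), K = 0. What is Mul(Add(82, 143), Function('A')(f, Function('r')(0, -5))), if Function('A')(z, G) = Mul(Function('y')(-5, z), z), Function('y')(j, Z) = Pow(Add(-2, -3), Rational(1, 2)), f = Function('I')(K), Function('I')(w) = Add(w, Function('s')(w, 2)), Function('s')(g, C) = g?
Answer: 0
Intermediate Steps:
Function('I')(w) = Mul(2, w) (Function('I')(w) = Add(w, w) = Mul(2, w))
f = 0 (f = Mul(2, 0) = 0)
Function('y')(j, Z) = Mul(I, Pow(5, Rational(1, 2))) (Function('y')(j, Z) = Pow(-5, Rational(1, 2)) = Mul(I, Pow(5, Rational(1, 2))))
Function('A')(z, G) = Mul(I, z, Pow(5, Rational(1, 2))) (Function('A')(z, G) = Mul(Mul(I, Pow(5, Rational(1, 2))), z) = Mul(I, z, Pow(5, Rational(1, 2))))
Mul(Add(82, 143), Function('A')(f, Function('r')(0, -5))) = Mul(Add(82, 143), Mul(I, 0, Pow(5, Rational(1, 2)))) = Mul(225, 0) = 0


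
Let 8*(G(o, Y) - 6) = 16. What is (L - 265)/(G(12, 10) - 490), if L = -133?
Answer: 199/241 ≈ 0.82573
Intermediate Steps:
G(o, Y) = 8 (G(o, Y) = 6 + (⅛)*16 = 6 + 2 = 8)
(L - 265)/(G(12, 10) - 490) = (-133 - 265)/(8 - 490) = -398/(-482) = -398*(-1/482) = 199/241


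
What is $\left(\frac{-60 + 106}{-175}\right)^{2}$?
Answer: $\frac{2116}{30625} \approx 0.069094$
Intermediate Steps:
$\left(\frac{-60 + 106}{-175}\right)^{2} = \left(46 \left(- \frac{1}{175}\right)\right)^{2} = \left(- \frac{46}{175}\right)^{2} = \frac{2116}{30625}$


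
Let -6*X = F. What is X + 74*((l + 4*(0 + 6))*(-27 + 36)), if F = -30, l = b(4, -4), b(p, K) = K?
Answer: 13325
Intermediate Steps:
l = -4
X = 5 (X = -1/6*(-30) = 5)
X + 74*((l + 4*(0 + 6))*(-27 + 36)) = 5 + 74*((-4 + 4*(0 + 6))*(-27 + 36)) = 5 + 74*((-4 + 4*6)*9) = 5 + 74*((-4 + 24)*9) = 5 + 74*(20*9) = 5 + 74*180 = 5 + 13320 = 13325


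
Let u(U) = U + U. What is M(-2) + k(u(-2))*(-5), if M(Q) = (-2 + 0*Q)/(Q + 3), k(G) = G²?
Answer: -82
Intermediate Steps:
u(U) = 2*U
M(Q) = -2/(3 + Q) (M(Q) = (-2 + 0)/(3 + Q) = -2/(3 + Q))
M(-2) + k(u(-2))*(-5) = -2/(3 - 2) + (2*(-2))²*(-5) = -2/1 + (-4)²*(-5) = -2*1 + 16*(-5) = -2 - 80 = -82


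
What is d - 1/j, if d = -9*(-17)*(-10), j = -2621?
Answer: -4010129/2621 ≈ -1530.0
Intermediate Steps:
d = -1530 (d = 153*(-10) = -1530)
d - 1/j = -1530 - 1/(-2621) = -1530 - 1*(-1/2621) = -1530 + 1/2621 = -4010129/2621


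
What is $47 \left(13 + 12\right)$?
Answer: $1175$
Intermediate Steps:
$47 \left(13 + 12\right) = 47 \cdot 25 = 1175$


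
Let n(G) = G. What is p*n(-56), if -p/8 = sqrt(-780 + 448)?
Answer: 896*I*sqrt(83) ≈ 8162.9*I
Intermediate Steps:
p = -16*I*sqrt(83) (p = -8*sqrt(-780 + 448) = -16*I*sqrt(83) ≈ -145.77*I)
p*n(-56) = -16*I*sqrt(83)*(-56) = 896*I*sqrt(83)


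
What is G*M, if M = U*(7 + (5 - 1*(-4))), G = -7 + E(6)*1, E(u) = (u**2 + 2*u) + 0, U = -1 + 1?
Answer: 0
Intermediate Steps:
U = 0
E(u) = u**2 + 2*u
G = 41 (G = -7 + (6*(2 + 6))*1 = -7 + (6*8)*1 = -7 + 48*1 = -7 + 48 = 41)
M = 0 (M = 0*(7 + (5 - 1*(-4))) = 0*(7 + (5 + 4)) = 0*(7 + 9) = 0*16 = 0)
G*M = 41*0 = 0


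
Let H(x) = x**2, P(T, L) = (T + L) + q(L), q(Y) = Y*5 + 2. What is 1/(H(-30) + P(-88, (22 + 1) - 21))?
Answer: 1/826 ≈ 0.0012107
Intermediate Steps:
q(Y) = 2 + 5*Y (q(Y) = 5*Y + 2 = 2 + 5*Y)
P(T, L) = 2 + T + 6*L (P(T, L) = (T + L) + (2 + 5*L) = (L + T) + (2 + 5*L) = 2 + T + 6*L)
1/(H(-30) + P(-88, (22 + 1) - 21)) = 1/((-30)**2 + (2 - 88 + 6*((22 + 1) - 21))) = 1/(900 + (2 - 88 + 6*(23 - 21))) = 1/(900 + (2 - 88 + 6*2)) = 1/(900 + (2 - 88 + 12)) = 1/(900 - 74) = 1/826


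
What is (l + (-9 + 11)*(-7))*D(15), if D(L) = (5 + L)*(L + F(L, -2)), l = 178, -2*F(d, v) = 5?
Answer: 41000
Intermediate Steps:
F(d, v) = -5/2 (F(d, v) = -½*5 = -5/2)
D(L) = (5 + L)*(-5/2 + L) (D(L) = (5 + L)*(L - 5/2) = (5 + L)*(-5/2 + L))
(l + (-9 + 11)*(-7))*D(15) = (178 + (-9 + 11)*(-7))*(-25/2 + 15² + (5/2)*15) = (178 + 2*(-7))*(-25/2 + 225 + 75/2) = (178 - 14)*250 = 164*250 = 41000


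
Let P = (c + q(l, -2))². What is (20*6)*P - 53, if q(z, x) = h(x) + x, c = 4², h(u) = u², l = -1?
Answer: 38827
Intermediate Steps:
c = 16
q(z, x) = x + x² (q(z, x) = x² + x = x + x²)
P = 324 (P = (16 - 2*(1 - 2))² = (16 - 2*(-1))² = (16 + 2)² = 18² = 324)
(20*6)*P - 53 = (20*6)*324 - 53 = 120*324 - 53 = 38880 - 53 = 38827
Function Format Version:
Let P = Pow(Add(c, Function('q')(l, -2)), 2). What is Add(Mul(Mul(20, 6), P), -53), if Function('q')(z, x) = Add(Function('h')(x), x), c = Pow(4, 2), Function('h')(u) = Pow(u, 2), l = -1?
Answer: 38827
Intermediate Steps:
c = 16
Function('q')(z, x) = Add(x, Pow(x, 2)) (Function('q')(z, x) = Add(Pow(x, 2), x) = Add(x, Pow(x, 2)))
P = 324 (P = Pow(Add(16, Mul(-2, Add(1, -2))), 2) = Pow(Add(16, Mul(-2, -1)), 2) = Pow(Add(16, 2), 2) = Pow(18, 2) = 324)
Add(Mul(Mul(20, 6), P), -53) = Add(Mul(Mul(20, 6), 324), -53) = Add(Mul(120, 324), -53) = Add(38880, -53) = 38827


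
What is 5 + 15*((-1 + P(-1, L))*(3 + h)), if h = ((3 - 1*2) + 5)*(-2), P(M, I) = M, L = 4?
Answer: 275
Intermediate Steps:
h = -12 (h = ((3 - 2) + 5)*(-2) = (1 + 5)*(-2) = 6*(-2) = -12)
5 + 15*((-1 + P(-1, L))*(3 + h)) = 5 + 15*((-1 - 1)*(3 - 12)) = 5 + 15*(-2*(-9)) = 5 + 15*18 = 5 + 270 = 275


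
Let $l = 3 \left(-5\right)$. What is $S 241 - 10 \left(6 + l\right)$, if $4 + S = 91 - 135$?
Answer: $-11478$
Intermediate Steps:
$l = -15$
$S = -48$ ($S = -4 + \left(91 - 135\right) = -4 - 44 = -48$)
$S 241 - 10 \left(6 + l\right) = \left(-48\right) 241 - 10 \left(6 - 15\right) = -11568 - -90 = -11568 + 90 = -11478$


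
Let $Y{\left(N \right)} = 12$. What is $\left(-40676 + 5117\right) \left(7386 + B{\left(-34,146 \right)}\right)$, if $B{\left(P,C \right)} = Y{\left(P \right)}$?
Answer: $-263065482$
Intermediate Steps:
$B{\left(P,C \right)} = 12$
$\left(-40676 + 5117\right) \left(7386 + B{\left(-34,146 \right)}\right) = \left(-40676 + 5117\right) \left(7386 + 12\right) = \left(-35559\right) 7398 = -263065482$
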